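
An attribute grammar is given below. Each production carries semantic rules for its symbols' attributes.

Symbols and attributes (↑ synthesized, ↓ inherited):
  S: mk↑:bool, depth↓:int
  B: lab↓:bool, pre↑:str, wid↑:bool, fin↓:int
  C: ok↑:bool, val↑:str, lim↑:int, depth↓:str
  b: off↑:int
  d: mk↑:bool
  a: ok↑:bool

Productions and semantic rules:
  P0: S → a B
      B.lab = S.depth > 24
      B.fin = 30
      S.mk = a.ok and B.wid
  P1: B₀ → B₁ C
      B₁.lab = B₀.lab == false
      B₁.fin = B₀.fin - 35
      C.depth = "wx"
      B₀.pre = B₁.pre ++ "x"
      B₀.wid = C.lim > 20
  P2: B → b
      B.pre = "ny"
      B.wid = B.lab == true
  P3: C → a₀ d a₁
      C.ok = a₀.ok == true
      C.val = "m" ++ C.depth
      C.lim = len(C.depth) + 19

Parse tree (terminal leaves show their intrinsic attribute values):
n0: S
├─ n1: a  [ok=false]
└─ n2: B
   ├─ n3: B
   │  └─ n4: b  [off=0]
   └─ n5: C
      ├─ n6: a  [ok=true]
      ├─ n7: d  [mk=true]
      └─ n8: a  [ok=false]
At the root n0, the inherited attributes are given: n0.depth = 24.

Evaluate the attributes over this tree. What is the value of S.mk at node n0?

1. n0.depth = 24  [given at root]
2. n1.ok = false  [terminal]
3. n2.lab = false  [S.depth > 24]
4. n2.fin = 30  [30]
5. n3.lab = true  [B₀.lab == false]
6. n3.fin = -5  [B₀.fin - 35]
7. n4.off = 0  [terminal]
8. n3.pre = "ny"  ["ny"]
9. n3.wid = true  [B.lab == true]
10. n5.depth = "wx"  ["wx"]
11. n6.ok = true  [terminal]
12. n7.mk = true  [terminal]
13. n8.ok = false  [terminal]
14. n5.ok = true  [a₀.ok == true]
15. n5.val = "mwx"  ["m" ++ C.depth]
16. n5.lim = 21  [len(C.depth) + 19]
17. n2.pre = "nyx"  [B₁.pre ++ "x"]
18. n2.wid = true  [C.lim > 20]
19. n0.mk = false  [a.ok and B.wid]

false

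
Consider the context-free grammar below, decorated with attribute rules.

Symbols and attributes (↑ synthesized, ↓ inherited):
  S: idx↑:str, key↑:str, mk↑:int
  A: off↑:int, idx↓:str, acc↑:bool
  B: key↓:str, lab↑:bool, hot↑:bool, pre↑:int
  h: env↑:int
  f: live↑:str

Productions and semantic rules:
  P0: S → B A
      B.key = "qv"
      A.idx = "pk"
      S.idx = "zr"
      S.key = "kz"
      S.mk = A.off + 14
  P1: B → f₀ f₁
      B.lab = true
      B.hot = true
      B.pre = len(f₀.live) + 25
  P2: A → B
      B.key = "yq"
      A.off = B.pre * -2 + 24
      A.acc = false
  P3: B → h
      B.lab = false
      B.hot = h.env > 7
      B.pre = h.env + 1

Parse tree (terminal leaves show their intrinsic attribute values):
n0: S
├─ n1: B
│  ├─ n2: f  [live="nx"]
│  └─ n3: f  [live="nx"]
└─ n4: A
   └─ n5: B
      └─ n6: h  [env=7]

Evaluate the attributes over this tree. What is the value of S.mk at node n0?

1. n1.key = "qv"  ["qv"]
2. n2.live = "nx"  [terminal]
3. n3.live = "nx"  [terminal]
4. n1.lab = true  [true]
5. n1.hot = true  [true]
6. n1.pre = 27  [len(f₀.live) + 25]
7. n4.idx = "pk"  ["pk"]
8. n5.key = "yq"  ["yq"]
9. n6.env = 7  [terminal]
10. n5.lab = false  [false]
11. n5.hot = false  [h.env > 7]
12. n5.pre = 8  [h.env + 1]
13. n4.off = 8  [B.pre * -2 + 24]
14. n4.acc = false  [false]
15. n0.idx = "zr"  ["zr"]
16. n0.key = "kz"  ["kz"]
17. n0.mk = 22  [A.off + 14]

22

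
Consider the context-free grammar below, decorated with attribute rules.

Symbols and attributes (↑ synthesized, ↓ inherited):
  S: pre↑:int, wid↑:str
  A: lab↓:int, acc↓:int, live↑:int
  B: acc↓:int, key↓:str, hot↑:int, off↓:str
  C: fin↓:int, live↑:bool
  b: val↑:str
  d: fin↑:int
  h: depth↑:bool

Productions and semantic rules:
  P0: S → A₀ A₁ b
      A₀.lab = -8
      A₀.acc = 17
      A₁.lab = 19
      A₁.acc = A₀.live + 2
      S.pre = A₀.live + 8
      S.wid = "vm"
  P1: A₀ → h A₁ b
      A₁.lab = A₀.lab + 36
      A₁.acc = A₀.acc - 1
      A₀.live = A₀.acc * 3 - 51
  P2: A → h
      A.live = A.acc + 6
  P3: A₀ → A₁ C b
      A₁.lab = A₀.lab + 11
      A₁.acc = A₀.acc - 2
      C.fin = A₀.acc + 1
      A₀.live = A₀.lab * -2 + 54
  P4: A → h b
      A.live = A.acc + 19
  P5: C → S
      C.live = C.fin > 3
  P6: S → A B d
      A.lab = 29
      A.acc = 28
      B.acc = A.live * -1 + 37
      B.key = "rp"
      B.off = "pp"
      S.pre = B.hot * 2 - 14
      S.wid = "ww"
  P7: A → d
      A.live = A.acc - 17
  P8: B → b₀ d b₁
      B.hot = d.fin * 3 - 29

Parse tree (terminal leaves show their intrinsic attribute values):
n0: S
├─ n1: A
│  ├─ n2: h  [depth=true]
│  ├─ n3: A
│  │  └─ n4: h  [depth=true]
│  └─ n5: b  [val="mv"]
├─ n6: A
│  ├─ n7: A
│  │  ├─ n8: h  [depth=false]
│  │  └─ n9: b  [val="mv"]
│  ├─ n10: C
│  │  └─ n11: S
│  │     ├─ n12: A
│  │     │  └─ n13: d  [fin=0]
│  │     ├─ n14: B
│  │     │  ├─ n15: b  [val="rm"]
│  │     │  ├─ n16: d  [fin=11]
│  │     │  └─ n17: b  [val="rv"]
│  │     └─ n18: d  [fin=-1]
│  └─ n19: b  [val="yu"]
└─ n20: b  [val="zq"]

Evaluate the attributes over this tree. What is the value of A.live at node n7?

1. n1.lab = -8  [-8]
2. n1.acc = 17  [17]
3. n2.depth = true  [terminal]
4. n3.lab = 28  [A₀.lab + 36]
5. n3.acc = 16  [A₀.acc - 1]
6. n4.depth = true  [terminal]
7. n3.live = 22  [A.acc + 6]
8. n5.val = "mv"  [terminal]
9. n1.live = 0  [A₀.acc * 3 - 51]
10. n6.lab = 19  [19]
11. n6.acc = 2  [A₀.live + 2]
12. n7.lab = 30  [A₀.lab + 11]
13. n7.acc = 0  [A₀.acc - 2]
14. n8.depth = false  [terminal]
15. n9.val = "mv"  [terminal]
16. n7.live = 19  [A.acc + 19]
17. n10.fin = 3  [A₀.acc + 1]
18. n12.lab = 29  [29]
19. n12.acc = 28  [28]
20. n13.fin = 0  [terminal]
21. n12.live = 11  [A.acc - 17]
22. n14.acc = 26  [A.live * -1 + 37]
23. n14.key = "rp"  ["rp"]
24. n14.off = "pp"  ["pp"]
25. n15.val = "rm"  [terminal]
26. n16.fin = 11  [terminal]
27. n17.val = "rv"  [terminal]
28. n14.hot = 4  [d.fin * 3 - 29]
29. n18.fin = -1  [terminal]
30. n11.pre = -6  [B.hot * 2 - 14]
31. n11.wid = "ww"  ["ww"]
32. n10.live = false  [C.fin > 3]
33. n19.val = "yu"  [terminal]
34. n6.live = 16  [A₀.lab * -2 + 54]
35. n20.val = "zq"  [terminal]
36. n0.pre = 8  [A₀.live + 8]
37. n0.wid = "vm"  ["vm"]

19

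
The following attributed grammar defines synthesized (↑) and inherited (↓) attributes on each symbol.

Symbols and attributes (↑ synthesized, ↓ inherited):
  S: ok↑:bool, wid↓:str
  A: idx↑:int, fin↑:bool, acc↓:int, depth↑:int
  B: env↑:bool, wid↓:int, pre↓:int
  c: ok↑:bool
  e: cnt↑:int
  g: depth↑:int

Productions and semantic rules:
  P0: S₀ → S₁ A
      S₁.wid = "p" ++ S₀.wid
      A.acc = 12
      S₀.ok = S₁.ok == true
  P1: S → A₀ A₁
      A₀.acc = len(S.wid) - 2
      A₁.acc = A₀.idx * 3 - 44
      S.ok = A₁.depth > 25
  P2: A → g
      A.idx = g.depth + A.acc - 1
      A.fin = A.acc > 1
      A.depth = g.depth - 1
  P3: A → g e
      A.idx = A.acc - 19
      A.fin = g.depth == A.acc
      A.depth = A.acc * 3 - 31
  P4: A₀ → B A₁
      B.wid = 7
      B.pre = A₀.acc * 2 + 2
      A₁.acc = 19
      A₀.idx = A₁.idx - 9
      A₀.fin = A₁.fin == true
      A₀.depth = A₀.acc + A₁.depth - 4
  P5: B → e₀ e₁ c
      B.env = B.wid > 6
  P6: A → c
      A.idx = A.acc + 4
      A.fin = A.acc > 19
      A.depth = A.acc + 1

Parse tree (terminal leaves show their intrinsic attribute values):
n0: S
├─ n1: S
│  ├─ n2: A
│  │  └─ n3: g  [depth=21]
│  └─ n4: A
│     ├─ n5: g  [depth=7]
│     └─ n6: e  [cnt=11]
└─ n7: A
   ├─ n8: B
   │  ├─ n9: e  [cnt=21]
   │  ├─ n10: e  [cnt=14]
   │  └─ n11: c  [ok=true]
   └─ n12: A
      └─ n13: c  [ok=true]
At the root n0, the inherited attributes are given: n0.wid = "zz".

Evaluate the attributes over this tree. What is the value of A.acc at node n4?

19

1. n0.wid = "zz"  [given at root]
2. n1.wid = "pzz"  ["p" ++ S₀.wid]
3. n2.acc = 1  [len(S.wid) - 2]
4. n3.depth = 21  [terminal]
5. n2.idx = 21  [g.depth + A.acc - 1]
6. n2.fin = false  [A.acc > 1]
7. n2.depth = 20  [g.depth - 1]
8. n4.acc = 19  [A₀.idx * 3 - 44]
9. n5.depth = 7  [terminal]
10. n6.cnt = 11  [terminal]
11. n4.idx = 0  [A.acc - 19]
12. n4.fin = false  [g.depth == A.acc]
13. n4.depth = 26  [A.acc * 3 - 31]
14. n1.ok = true  [A₁.depth > 25]
15. n7.acc = 12  [12]
16. n8.wid = 7  [7]
17. n8.pre = 26  [A₀.acc * 2 + 2]
18. n9.cnt = 21  [terminal]
19. n10.cnt = 14  [terminal]
20. n11.ok = true  [terminal]
21. n8.env = true  [B.wid > 6]
22. n12.acc = 19  [19]
23. n13.ok = true  [terminal]
24. n12.idx = 23  [A.acc + 4]
25. n12.fin = false  [A.acc > 19]
26. n12.depth = 20  [A.acc + 1]
27. n7.idx = 14  [A₁.idx - 9]
28. n7.fin = false  [A₁.fin == true]
29. n7.depth = 28  [A₀.acc + A₁.depth - 4]
30. n0.ok = true  [S₁.ok == true]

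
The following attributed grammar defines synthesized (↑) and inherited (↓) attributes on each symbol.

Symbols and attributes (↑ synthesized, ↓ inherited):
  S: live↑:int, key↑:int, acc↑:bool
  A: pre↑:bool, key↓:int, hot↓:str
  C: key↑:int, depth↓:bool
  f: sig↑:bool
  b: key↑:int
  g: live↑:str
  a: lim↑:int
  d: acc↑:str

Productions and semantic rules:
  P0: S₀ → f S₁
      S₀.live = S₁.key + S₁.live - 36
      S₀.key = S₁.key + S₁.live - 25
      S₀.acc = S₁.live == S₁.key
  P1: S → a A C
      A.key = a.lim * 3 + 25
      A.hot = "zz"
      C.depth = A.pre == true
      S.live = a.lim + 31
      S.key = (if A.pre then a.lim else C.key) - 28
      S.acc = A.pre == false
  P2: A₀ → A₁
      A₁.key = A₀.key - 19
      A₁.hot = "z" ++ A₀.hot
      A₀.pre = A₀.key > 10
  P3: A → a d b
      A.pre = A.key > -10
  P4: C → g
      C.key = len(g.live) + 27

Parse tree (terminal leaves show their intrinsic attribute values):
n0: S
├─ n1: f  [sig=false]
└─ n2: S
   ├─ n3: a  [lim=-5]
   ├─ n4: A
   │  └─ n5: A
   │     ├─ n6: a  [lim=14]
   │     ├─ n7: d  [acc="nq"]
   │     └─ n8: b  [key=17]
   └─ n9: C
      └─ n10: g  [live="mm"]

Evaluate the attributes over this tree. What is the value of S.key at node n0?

2

1. n1.sig = false  [terminal]
2. n3.lim = -5  [terminal]
3. n4.key = 10  [a.lim * 3 + 25]
4. n4.hot = "zz"  ["zz"]
5. n5.key = -9  [A₀.key - 19]
6. n5.hot = "zzz"  ["z" ++ A₀.hot]
7. n6.lim = 14  [terminal]
8. n7.acc = "nq"  [terminal]
9. n8.key = 17  [terminal]
10. n5.pre = true  [A.key > -10]
11. n4.pre = false  [A₀.key > 10]
12. n9.depth = false  [A.pre == true]
13. n10.live = "mm"  [terminal]
14. n9.key = 29  [len(g.live) + 27]
15. n2.live = 26  [a.lim + 31]
16. n2.key = 1  [(if A.pre then a.lim else C.key) - 28]
17. n2.acc = true  [A.pre == false]
18. n0.live = -9  [S₁.key + S₁.live - 36]
19. n0.key = 2  [S₁.key + S₁.live - 25]
20. n0.acc = false  [S₁.live == S₁.key]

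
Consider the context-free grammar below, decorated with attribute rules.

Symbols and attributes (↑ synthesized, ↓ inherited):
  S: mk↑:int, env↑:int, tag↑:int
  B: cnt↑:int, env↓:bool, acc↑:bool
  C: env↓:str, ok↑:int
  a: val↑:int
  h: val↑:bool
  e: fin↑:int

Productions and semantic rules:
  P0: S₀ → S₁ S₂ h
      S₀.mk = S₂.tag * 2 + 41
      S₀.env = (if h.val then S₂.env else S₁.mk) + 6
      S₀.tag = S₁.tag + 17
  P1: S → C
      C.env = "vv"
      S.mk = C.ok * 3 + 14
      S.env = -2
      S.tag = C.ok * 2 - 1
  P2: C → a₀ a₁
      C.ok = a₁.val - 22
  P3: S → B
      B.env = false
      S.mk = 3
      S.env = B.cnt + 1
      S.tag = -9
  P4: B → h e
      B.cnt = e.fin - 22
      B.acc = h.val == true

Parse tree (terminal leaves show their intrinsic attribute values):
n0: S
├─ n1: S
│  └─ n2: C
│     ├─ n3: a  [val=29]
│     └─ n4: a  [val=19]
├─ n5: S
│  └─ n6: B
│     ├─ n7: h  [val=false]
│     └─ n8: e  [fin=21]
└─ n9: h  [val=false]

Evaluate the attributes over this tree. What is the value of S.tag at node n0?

10

1. n2.env = "vv"  ["vv"]
2. n3.val = 29  [terminal]
3. n4.val = 19  [terminal]
4. n2.ok = -3  [a₁.val - 22]
5. n1.mk = 5  [C.ok * 3 + 14]
6. n1.env = -2  [-2]
7. n1.tag = -7  [C.ok * 2 - 1]
8. n6.env = false  [false]
9. n7.val = false  [terminal]
10. n8.fin = 21  [terminal]
11. n6.cnt = -1  [e.fin - 22]
12. n6.acc = false  [h.val == true]
13. n5.mk = 3  [3]
14. n5.env = 0  [B.cnt + 1]
15. n5.tag = -9  [-9]
16. n9.val = false  [terminal]
17. n0.mk = 23  [S₂.tag * 2 + 41]
18. n0.env = 11  [(if h.val then S₂.env else S₁.mk) + 6]
19. n0.tag = 10  [S₁.tag + 17]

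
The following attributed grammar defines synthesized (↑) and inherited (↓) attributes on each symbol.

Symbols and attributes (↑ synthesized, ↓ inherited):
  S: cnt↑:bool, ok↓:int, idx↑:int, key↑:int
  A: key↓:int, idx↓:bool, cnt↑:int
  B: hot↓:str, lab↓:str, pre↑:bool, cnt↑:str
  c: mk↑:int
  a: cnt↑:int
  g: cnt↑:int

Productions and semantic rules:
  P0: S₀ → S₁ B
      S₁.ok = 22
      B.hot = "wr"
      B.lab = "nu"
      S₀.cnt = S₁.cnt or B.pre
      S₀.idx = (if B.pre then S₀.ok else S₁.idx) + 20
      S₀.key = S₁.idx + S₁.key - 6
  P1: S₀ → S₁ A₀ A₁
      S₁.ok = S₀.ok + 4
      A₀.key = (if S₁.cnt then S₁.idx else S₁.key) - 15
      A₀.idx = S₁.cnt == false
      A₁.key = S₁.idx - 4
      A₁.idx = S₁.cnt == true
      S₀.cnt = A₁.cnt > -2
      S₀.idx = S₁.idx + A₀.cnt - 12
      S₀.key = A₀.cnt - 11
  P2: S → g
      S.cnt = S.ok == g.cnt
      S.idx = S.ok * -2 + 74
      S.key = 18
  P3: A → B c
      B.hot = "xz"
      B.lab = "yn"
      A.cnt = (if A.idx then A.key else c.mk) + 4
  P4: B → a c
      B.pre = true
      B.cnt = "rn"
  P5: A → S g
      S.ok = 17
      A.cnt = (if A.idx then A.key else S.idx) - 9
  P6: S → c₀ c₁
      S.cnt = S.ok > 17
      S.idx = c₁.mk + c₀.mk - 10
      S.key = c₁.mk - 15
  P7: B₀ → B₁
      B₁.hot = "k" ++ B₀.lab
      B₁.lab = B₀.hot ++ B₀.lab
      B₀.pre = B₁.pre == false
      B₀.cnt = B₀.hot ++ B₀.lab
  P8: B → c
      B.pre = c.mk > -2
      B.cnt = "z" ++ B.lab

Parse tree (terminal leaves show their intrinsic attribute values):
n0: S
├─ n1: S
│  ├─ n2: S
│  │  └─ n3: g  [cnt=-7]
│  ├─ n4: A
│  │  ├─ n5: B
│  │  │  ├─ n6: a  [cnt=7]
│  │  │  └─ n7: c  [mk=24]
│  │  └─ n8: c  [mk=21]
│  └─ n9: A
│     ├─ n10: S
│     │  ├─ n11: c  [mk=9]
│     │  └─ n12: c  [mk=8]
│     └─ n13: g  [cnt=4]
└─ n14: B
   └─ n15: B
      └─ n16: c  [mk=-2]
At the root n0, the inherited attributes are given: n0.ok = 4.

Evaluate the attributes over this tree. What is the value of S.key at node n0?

7

1. n0.ok = 4  [given at root]
2. n1.ok = 22  [22]
3. n2.ok = 26  [S₀.ok + 4]
4. n3.cnt = -7  [terminal]
5. n2.cnt = false  [S.ok == g.cnt]
6. n2.idx = 22  [S.ok * -2 + 74]
7. n2.key = 18  [18]
8. n4.key = 3  [(if S₁.cnt then S₁.idx else S₁.key) - 15]
9. n4.idx = true  [S₁.cnt == false]
10. n5.hot = "xz"  ["xz"]
11. n5.lab = "yn"  ["yn"]
12. n6.cnt = 7  [terminal]
13. n7.mk = 24  [terminal]
14. n5.pre = true  [true]
15. n5.cnt = "rn"  ["rn"]
16. n8.mk = 21  [terminal]
17. n4.cnt = 7  [(if A.idx then A.key else c.mk) + 4]
18. n9.key = 18  [S₁.idx - 4]
19. n9.idx = false  [S₁.cnt == true]
20. n10.ok = 17  [17]
21. n11.mk = 9  [terminal]
22. n12.mk = 8  [terminal]
23. n10.cnt = false  [S.ok > 17]
24. n10.idx = 7  [c₁.mk + c₀.mk - 10]
25. n10.key = -7  [c₁.mk - 15]
26. n13.cnt = 4  [terminal]
27. n9.cnt = -2  [(if A.idx then A.key else S.idx) - 9]
28. n1.cnt = false  [A₁.cnt > -2]
29. n1.idx = 17  [S₁.idx + A₀.cnt - 12]
30. n1.key = -4  [A₀.cnt - 11]
31. n14.hot = "wr"  ["wr"]
32. n14.lab = "nu"  ["nu"]
33. n15.hot = "knu"  ["k" ++ B₀.lab]
34. n15.lab = "wrnu"  [B₀.hot ++ B₀.lab]
35. n16.mk = -2  [terminal]
36. n15.pre = false  [c.mk > -2]
37. n15.cnt = "zwrnu"  ["z" ++ B.lab]
38. n14.pre = true  [B₁.pre == false]
39. n14.cnt = "wrnu"  [B₀.hot ++ B₀.lab]
40. n0.cnt = true  [S₁.cnt or B.pre]
41. n0.idx = 24  [(if B.pre then S₀.ok else S₁.idx) + 20]
42. n0.key = 7  [S₁.idx + S₁.key - 6]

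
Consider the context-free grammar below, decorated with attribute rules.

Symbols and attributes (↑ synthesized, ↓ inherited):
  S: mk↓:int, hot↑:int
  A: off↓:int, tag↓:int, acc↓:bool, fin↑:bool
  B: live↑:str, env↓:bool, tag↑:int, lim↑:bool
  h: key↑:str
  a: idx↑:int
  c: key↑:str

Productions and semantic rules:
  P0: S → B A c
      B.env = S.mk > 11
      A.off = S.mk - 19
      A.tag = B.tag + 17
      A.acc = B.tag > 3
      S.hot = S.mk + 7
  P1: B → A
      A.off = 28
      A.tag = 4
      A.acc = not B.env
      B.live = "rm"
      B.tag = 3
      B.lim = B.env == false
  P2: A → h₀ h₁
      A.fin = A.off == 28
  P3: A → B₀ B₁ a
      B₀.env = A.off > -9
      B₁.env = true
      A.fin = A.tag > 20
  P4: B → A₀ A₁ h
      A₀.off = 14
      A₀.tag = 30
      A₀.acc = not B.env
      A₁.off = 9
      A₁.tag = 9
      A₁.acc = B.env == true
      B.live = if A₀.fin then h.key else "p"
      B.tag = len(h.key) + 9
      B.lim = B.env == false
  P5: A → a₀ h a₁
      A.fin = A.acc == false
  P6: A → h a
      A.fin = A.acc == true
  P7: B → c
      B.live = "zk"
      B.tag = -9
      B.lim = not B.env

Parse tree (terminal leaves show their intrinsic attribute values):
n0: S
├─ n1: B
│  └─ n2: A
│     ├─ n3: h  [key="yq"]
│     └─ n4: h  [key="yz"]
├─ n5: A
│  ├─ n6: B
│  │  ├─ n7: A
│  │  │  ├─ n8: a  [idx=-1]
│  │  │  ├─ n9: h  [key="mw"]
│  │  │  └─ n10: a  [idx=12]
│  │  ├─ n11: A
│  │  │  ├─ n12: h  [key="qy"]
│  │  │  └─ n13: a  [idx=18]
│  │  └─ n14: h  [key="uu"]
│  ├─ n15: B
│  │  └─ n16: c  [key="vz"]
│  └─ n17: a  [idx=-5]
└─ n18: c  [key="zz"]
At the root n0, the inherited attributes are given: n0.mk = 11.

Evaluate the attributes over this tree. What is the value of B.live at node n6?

1. n0.mk = 11  [given at root]
2. n1.env = false  [S.mk > 11]
3. n2.off = 28  [28]
4. n2.tag = 4  [4]
5. n2.acc = true  [not B.env]
6. n3.key = "yq"  [terminal]
7. n4.key = "yz"  [terminal]
8. n2.fin = true  [A.off == 28]
9. n1.live = "rm"  ["rm"]
10. n1.tag = 3  [3]
11. n1.lim = true  [B.env == false]
12. n5.off = -8  [S.mk - 19]
13. n5.tag = 20  [B.tag + 17]
14. n5.acc = false  [B.tag > 3]
15. n6.env = true  [A.off > -9]
16. n7.off = 14  [14]
17. n7.tag = 30  [30]
18. n7.acc = false  [not B.env]
19. n8.idx = -1  [terminal]
20. n9.key = "mw"  [terminal]
21. n10.idx = 12  [terminal]
22. n7.fin = true  [A.acc == false]
23. n11.off = 9  [9]
24. n11.tag = 9  [9]
25. n11.acc = true  [B.env == true]
26. n12.key = "qy"  [terminal]
27. n13.idx = 18  [terminal]
28. n11.fin = true  [A.acc == true]
29. n14.key = "uu"  [terminal]
30. n6.live = "uu"  [if A₀.fin then h.key else "p"]
31. n6.tag = 11  [len(h.key) + 9]
32. n6.lim = false  [B.env == false]
33. n15.env = true  [true]
34. n16.key = "vz"  [terminal]
35. n15.live = "zk"  ["zk"]
36. n15.tag = -9  [-9]
37. n15.lim = false  [not B.env]
38. n17.idx = -5  [terminal]
39. n5.fin = false  [A.tag > 20]
40. n18.key = "zz"  [terminal]
41. n0.hot = 18  [S.mk + 7]

"uu"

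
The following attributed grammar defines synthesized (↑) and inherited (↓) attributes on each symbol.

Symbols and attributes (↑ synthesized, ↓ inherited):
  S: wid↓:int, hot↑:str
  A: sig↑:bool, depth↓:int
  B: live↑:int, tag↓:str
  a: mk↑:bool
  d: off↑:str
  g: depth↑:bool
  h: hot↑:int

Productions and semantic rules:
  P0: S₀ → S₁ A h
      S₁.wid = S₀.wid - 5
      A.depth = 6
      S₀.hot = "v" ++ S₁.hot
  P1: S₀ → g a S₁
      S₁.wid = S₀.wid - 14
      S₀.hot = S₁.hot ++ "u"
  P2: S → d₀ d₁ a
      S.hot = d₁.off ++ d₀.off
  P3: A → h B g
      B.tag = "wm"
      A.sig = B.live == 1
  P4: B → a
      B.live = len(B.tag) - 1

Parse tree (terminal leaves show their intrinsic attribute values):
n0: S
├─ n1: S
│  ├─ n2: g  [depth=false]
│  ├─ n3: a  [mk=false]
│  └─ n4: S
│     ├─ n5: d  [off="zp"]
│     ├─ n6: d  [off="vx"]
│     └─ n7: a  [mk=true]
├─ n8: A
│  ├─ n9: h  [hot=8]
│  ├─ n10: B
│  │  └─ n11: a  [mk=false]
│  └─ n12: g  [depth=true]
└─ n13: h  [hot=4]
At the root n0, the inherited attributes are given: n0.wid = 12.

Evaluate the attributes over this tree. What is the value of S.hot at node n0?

"vvxzpu"

1. n0.wid = 12  [given at root]
2. n1.wid = 7  [S₀.wid - 5]
3. n2.depth = false  [terminal]
4. n3.mk = false  [terminal]
5. n4.wid = -7  [S₀.wid - 14]
6. n5.off = "zp"  [terminal]
7. n6.off = "vx"  [terminal]
8. n7.mk = true  [terminal]
9. n4.hot = "vxzp"  [d₁.off ++ d₀.off]
10. n1.hot = "vxzpu"  [S₁.hot ++ "u"]
11. n8.depth = 6  [6]
12. n9.hot = 8  [terminal]
13. n10.tag = "wm"  ["wm"]
14. n11.mk = false  [terminal]
15. n10.live = 1  [len(B.tag) - 1]
16. n12.depth = true  [terminal]
17. n8.sig = true  [B.live == 1]
18. n13.hot = 4  [terminal]
19. n0.hot = "vvxzpu"  ["v" ++ S₁.hot]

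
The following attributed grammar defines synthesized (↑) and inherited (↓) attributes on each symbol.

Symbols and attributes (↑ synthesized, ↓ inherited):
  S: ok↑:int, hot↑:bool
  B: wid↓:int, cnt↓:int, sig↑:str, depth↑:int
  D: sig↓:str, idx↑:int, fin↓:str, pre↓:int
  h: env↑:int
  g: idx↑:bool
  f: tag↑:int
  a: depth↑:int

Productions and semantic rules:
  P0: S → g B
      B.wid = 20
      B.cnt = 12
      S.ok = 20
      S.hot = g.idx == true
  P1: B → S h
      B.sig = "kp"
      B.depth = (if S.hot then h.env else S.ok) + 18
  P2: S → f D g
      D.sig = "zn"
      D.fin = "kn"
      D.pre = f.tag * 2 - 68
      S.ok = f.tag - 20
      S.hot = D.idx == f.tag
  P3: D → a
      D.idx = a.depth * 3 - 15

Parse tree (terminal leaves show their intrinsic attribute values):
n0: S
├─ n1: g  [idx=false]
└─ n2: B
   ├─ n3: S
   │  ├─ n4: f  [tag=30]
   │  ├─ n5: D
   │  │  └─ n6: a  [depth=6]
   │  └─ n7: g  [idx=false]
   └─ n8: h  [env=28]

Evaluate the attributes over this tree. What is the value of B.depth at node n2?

1. n1.idx = false  [terminal]
2. n2.wid = 20  [20]
3. n2.cnt = 12  [12]
4. n4.tag = 30  [terminal]
5. n5.sig = "zn"  ["zn"]
6. n5.fin = "kn"  ["kn"]
7. n5.pre = -8  [f.tag * 2 - 68]
8. n6.depth = 6  [terminal]
9. n5.idx = 3  [a.depth * 3 - 15]
10. n7.idx = false  [terminal]
11. n3.ok = 10  [f.tag - 20]
12. n3.hot = false  [D.idx == f.tag]
13. n8.env = 28  [terminal]
14. n2.sig = "kp"  ["kp"]
15. n2.depth = 28  [(if S.hot then h.env else S.ok) + 18]
16. n0.ok = 20  [20]
17. n0.hot = false  [g.idx == true]

28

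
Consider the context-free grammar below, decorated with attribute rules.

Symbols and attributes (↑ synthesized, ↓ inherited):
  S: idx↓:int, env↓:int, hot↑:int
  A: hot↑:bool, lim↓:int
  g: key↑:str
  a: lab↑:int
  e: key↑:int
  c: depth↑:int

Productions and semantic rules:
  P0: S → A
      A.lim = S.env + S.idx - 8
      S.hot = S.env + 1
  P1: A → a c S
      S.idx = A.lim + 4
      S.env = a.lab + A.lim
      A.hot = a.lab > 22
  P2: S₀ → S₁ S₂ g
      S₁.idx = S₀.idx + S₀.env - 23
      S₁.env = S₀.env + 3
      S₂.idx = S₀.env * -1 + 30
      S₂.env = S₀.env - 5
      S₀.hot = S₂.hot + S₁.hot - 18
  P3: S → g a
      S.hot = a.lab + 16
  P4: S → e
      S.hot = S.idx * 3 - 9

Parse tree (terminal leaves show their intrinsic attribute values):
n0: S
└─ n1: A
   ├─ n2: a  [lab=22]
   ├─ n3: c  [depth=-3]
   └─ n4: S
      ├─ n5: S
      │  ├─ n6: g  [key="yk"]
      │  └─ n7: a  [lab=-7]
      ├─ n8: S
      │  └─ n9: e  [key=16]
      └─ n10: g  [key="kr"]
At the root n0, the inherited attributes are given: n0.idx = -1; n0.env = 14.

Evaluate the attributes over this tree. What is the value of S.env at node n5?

1. n0.idx = -1  [given at root]
2. n0.env = 14  [given at root]
3. n1.lim = 5  [S.env + S.idx - 8]
4. n2.lab = 22  [terminal]
5. n3.depth = -3  [terminal]
6. n4.idx = 9  [A.lim + 4]
7. n4.env = 27  [a.lab + A.lim]
8. n5.idx = 13  [S₀.idx + S₀.env - 23]
9. n5.env = 30  [S₀.env + 3]
10. n6.key = "yk"  [terminal]
11. n7.lab = -7  [terminal]
12. n5.hot = 9  [a.lab + 16]
13. n8.idx = 3  [S₀.env * -1 + 30]
14. n8.env = 22  [S₀.env - 5]
15. n9.key = 16  [terminal]
16. n8.hot = 0  [S.idx * 3 - 9]
17. n10.key = "kr"  [terminal]
18. n4.hot = -9  [S₂.hot + S₁.hot - 18]
19. n1.hot = false  [a.lab > 22]
20. n0.hot = 15  [S.env + 1]

30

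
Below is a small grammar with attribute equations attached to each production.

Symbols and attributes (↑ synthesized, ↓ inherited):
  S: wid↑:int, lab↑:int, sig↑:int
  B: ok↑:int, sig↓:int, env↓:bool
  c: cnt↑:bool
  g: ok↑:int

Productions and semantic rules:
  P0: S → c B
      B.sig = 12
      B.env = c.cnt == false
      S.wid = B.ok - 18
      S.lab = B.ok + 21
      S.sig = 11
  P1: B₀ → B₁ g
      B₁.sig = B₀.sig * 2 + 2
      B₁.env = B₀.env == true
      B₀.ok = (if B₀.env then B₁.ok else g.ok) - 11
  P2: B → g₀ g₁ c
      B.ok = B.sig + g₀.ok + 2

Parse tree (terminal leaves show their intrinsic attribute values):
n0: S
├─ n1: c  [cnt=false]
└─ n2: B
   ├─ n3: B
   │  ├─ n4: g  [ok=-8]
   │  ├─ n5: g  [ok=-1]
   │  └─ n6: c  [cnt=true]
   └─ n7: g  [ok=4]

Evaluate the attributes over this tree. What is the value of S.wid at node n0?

-9

1. n1.cnt = false  [terminal]
2. n2.sig = 12  [12]
3. n2.env = true  [c.cnt == false]
4. n3.sig = 26  [B₀.sig * 2 + 2]
5. n3.env = true  [B₀.env == true]
6. n4.ok = -8  [terminal]
7. n5.ok = -1  [terminal]
8. n6.cnt = true  [terminal]
9. n3.ok = 20  [B.sig + g₀.ok + 2]
10. n7.ok = 4  [terminal]
11. n2.ok = 9  [(if B₀.env then B₁.ok else g.ok) - 11]
12. n0.wid = -9  [B.ok - 18]
13. n0.lab = 30  [B.ok + 21]
14. n0.sig = 11  [11]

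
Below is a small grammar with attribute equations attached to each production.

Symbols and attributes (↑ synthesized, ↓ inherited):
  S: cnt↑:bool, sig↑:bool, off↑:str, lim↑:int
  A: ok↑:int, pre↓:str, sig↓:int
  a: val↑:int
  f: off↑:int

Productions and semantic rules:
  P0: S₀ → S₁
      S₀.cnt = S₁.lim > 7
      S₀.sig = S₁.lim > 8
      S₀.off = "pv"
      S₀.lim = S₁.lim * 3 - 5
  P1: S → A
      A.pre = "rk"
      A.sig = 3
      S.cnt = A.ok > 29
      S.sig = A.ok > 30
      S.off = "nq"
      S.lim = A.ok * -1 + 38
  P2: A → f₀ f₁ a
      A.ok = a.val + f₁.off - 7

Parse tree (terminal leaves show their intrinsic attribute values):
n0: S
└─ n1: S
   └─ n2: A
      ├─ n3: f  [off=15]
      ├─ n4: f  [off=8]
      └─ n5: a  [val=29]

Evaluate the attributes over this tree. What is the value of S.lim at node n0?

19

1. n2.pre = "rk"  ["rk"]
2. n2.sig = 3  [3]
3. n3.off = 15  [terminal]
4. n4.off = 8  [terminal]
5. n5.val = 29  [terminal]
6. n2.ok = 30  [a.val + f₁.off - 7]
7. n1.cnt = true  [A.ok > 29]
8. n1.sig = false  [A.ok > 30]
9. n1.off = "nq"  ["nq"]
10. n1.lim = 8  [A.ok * -1 + 38]
11. n0.cnt = true  [S₁.lim > 7]
12. n0.sig = false  [S₁.lim > 8]
13. n0.off = "pv"  ["pv"]
14. n0.lim = 19  [S₁.lim * 3 - 5]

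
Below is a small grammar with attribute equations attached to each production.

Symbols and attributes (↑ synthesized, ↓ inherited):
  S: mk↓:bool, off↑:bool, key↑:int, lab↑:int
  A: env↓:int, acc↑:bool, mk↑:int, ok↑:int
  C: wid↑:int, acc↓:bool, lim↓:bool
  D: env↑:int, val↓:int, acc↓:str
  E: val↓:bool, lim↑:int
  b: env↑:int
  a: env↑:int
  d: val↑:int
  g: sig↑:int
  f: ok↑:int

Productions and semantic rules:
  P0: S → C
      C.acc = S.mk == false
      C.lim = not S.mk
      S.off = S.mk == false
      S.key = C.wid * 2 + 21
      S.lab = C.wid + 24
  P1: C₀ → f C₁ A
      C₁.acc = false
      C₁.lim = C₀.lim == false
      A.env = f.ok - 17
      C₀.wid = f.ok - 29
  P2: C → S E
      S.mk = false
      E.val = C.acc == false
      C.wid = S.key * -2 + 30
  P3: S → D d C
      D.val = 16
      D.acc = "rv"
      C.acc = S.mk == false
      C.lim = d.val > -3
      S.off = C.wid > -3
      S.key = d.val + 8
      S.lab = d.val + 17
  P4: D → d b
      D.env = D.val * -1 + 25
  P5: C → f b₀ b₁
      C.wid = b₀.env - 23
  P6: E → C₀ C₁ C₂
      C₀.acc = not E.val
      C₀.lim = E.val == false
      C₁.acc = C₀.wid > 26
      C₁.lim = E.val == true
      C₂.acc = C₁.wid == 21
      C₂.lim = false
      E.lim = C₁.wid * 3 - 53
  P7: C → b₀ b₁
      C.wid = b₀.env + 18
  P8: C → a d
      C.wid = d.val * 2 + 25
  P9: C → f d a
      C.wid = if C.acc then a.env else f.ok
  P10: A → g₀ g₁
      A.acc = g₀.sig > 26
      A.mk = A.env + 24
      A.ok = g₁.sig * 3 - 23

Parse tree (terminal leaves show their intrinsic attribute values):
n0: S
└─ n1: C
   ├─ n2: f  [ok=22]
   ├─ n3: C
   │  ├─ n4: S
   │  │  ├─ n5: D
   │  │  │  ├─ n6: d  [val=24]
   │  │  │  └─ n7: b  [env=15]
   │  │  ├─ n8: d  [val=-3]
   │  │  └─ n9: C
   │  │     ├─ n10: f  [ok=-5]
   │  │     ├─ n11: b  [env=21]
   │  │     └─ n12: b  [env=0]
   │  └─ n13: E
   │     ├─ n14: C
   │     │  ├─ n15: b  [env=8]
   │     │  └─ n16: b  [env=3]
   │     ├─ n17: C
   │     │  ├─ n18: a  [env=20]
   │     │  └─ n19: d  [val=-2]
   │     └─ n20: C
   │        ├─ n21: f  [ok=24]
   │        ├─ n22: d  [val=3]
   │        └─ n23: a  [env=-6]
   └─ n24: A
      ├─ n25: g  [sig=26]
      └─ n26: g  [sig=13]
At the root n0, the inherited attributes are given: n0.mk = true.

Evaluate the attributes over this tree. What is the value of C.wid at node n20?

-6

1. n0.mk = true  [given at root]
2. n1.acc = false  [S.mk == false]
3. n1.lim = false  [not S.mk]
4. n2.ok = 22  [terminal]
5. n3.acc = false  [false]
6. n3.lim = true  [C₀.lim == false]
7. n4.mk = false  [false]
8. n5.val = 16  [16]
9. n5.acc = "rv"  ["rv"]
10. n6.val = 24  [terminal]
11. n7.env = 15  [terminal]
12. n5.env = 9  [D.val * -1 + 25]
13. n8.val = -3  [terminal]
14. n9.acc = true  [S.mk == false]
15. n9.lim = false  [d.val > -3]
16. n10.ok = -5  [terminal]
17. n11.env = 21  [terminal]
18. n12.env = 0  [terminal]
19. n9.wid = -2  [b₀.env - 23]
20. n4.off = true  [C.wid > -3]
21. n4.key = 5  [d.val + 8]
22. n4.lab = 14  [d.val + 17]
23. n13.val = true  [C.acc == false]
24. n14.acc = false  [not E.val]
25. n14.lim = false  [E.val == false]
26. n15.env = 8  [terminal]
27. n16.env = 3  [terminal]
28. n14.wid = 26  [b₀.env + 18]
29. n17.acc = false  [C₀.wid > 26]
30. n17.lim = true  [E.val == true]
31. n18.env = 20  [terminal]
32. n19.val = -2  [terminal]
33. n17.wid = 21  [d.val * 2 + 25]
34. n20.acc = true  [C₁.wid == 21]
35. n20.lim = false  [false]
36. n21.ok = 24  [terminal]
37. n22.val = 3  [terminal]
38. n23.env = -6  [terminal]
39. n20.wid = -6  [if C.acc then a.env else f.ok]
40. n13.lim = 10  [C₁.wid * 3 - 53]
41. n3.wid = 20  [S.key * -2 + 30]
42. n24.env = 5  [f.ok - 17]
43. n25.sig = 26  [terminal]
44. n26.sig = 13  [terminal]
45. n24.acc = false  [g₀.sig > 26]
46. n24.mk = 29  [A.env + 24]
47. n24.ok = 16  [g₁.sig * 3 - 23]
48. n1.wid = -7  [f.ok - 29]
49. n0.off = false  [S.mk == false]
50. n0.key = 7  [C.wid * 2 + 21]
51. n0.lab = 17  [C.wid + 24]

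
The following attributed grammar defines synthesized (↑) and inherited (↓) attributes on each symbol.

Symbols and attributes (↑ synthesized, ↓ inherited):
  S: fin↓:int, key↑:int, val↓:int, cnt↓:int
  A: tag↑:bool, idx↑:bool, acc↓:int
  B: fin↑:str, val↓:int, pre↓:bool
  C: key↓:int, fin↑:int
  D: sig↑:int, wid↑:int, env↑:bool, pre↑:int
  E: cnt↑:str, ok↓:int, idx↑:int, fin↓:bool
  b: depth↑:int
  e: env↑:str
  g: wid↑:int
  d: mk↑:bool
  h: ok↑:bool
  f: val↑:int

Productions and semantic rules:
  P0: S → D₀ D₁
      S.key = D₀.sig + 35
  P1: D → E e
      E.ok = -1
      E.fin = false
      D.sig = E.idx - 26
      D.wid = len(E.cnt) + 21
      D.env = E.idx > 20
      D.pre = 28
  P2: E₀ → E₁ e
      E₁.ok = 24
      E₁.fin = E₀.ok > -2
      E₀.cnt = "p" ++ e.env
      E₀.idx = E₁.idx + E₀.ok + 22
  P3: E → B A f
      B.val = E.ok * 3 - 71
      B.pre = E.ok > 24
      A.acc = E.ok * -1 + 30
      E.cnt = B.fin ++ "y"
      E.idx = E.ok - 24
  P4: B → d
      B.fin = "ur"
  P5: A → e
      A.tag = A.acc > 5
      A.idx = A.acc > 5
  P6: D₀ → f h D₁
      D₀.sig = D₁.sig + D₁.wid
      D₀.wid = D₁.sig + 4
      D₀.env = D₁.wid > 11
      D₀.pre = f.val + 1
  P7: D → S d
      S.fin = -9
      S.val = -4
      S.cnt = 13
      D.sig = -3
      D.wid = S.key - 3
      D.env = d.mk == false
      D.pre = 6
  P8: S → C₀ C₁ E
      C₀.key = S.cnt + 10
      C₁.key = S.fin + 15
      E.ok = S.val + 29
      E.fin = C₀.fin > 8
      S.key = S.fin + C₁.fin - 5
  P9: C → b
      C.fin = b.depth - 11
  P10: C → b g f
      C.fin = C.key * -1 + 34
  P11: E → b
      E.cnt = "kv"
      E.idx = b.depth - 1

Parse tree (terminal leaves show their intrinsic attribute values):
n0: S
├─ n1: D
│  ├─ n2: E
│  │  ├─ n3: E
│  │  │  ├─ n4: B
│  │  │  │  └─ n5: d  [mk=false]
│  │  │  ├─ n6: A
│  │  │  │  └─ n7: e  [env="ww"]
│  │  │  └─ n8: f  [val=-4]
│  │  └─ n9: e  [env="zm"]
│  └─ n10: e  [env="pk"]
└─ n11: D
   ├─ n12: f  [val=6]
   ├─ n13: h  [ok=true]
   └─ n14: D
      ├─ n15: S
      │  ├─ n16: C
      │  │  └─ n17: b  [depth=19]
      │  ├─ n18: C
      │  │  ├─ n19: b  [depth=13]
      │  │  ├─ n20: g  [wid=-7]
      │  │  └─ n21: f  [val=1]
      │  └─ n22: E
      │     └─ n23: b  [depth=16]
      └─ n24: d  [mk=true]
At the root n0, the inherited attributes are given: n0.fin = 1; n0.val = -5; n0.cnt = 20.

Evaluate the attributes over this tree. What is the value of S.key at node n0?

1. n0.fin = 1  [given at root]
2. n0.val = -5  [given at root]
3. n0.cnt = 20  [given at root]
4. n2.ok = -1  [-1]
5. n2.fin = false  [false]
6. n3.ok = 24  [24]
7. n3.fin = true  [E₀.ok > -2]
8. n4.val = 1  [E.ok * 3 - 71]
9. n4.pre = false  [E.ok > 24]
10. n5.mk = false  [terminal]
11. n4.fin = "ur"  ["ur"]
12. n6.acc = 6  [E.ok * -1 + 30]
13. n7.env = "ww"  [terminal]
14. n6.tag = true  [A.acc > 5]
15. n6.idx = true  [A.acc > 5]
16. n8.val = -4  [terminal]
17. n3.cnt = "ury"  [B.fin ++ "y"]
18. n3.idx = 0  [E.ok - 24]
19. n9.env = "zm"  [terminal]
20. n2.cnt = "pzm"  ["p" ++ e.env]
21. n2.idx = 21  [E₁.idx + E₀.ok + 22]
22. n10.env = "pk"  [terminal]
23. n1.sig = -5  [E.idx - 26]
24. n1.wid = 24  [len(E.cnt) + 21]
25. n1.env = true  [E.idx > 20]
26. n1.pre = 28  [28]
27. n12.val = 6  [terminal]
28. n13.ok = true  [terminal]
29. n15.fin = -9  [-9]
30. n15.val = -4  [-4]
31. n15.cnt = 13  [13]
32. n16.key = 23  [S.cnt + 10]
33. n17.depth = 19  [terminal]
34. n16.fin = 8  [b.depth - 11]
35. n18.key = 6  [S.fin + 15]
36. n19.depth = 13  [terminal]
37. n20.wid = -7  [terminal]
38. n21.val = 1  [terminal]
39. n18.fin = 28  [C.key * -1 + 34]
40. n22.ok = 25  [S.val + 29]
41. n22.fin = false  [C₀.fin > 8]
42. n23.depth = 16  [terminal]
43. n22.cnt = "kv"  ["kv"]
44. n22.idx = 15  [b.depth - 1]
45. n15.key = 14  [S.fin + C₁.fin - 5]
46. n24.mk = true  [terminal]
47. n14.sig = -3  [-3]
48. n14.wid = 11  [S.key - 3]
49. n14.env = false  [d.mk == false]
50. n14.pre = 6  [6]
51. n11.sig = 8  [D₁.sig + D₁.wid]
52. n11.wid = 1  [D₁.sig + 4]
53. n11.env = false  [D₁.wid > 11]
54. n11.pre = 7  [f.val + 1]
55. n0.key = 30  [D₀.sig + 35]

30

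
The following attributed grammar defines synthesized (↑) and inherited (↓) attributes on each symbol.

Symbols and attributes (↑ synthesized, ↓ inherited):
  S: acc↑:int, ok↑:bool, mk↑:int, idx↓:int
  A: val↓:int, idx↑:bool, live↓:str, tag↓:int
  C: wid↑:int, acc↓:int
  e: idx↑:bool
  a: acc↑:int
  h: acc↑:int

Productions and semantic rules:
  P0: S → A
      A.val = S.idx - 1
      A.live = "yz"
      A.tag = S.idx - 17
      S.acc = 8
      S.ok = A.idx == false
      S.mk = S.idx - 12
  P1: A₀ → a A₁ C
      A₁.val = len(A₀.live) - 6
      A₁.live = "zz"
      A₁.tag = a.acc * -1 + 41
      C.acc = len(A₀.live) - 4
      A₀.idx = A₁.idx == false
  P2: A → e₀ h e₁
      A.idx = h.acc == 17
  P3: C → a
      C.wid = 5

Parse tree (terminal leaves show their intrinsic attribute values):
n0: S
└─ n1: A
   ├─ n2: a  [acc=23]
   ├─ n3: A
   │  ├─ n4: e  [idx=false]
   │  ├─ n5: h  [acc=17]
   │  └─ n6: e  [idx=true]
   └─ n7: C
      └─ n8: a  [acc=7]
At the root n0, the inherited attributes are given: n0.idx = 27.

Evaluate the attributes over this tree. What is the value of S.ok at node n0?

true

1. n0.idx = 27  [given at root]
2. n1.val = 26  [S.idx - 1]
3. n1.live = "yz"  ["yz"]
4. n1.tag = 10  [S.idx - 17]
5. n2.acc = 23  [terminal]
6. n3.val = -4  [len(A₀.live) - 6]
7. n3.live = "zz"  ["zz"]
8. n3.tag = 18  [a.acc * -1 + 41]
9. n4.idx = false  [terminal]
10. n5.acc = 17  [terminal]
11. n6.idx = true  [terminal]
12. n3.idx = true  [h.acc == 17]
13. n7.acc = -2  [len(A₀.live) - 4]
14. n8.acc = 7  [terminal]
15. n7.wid = 5  [5]
16. n1.idx = false  [A₁.idx == false]
17. n0.acc = 8  [8]
18. n0.ok = true  [A.idx == false]
19. n0.mk = 15  [S.idx - 12]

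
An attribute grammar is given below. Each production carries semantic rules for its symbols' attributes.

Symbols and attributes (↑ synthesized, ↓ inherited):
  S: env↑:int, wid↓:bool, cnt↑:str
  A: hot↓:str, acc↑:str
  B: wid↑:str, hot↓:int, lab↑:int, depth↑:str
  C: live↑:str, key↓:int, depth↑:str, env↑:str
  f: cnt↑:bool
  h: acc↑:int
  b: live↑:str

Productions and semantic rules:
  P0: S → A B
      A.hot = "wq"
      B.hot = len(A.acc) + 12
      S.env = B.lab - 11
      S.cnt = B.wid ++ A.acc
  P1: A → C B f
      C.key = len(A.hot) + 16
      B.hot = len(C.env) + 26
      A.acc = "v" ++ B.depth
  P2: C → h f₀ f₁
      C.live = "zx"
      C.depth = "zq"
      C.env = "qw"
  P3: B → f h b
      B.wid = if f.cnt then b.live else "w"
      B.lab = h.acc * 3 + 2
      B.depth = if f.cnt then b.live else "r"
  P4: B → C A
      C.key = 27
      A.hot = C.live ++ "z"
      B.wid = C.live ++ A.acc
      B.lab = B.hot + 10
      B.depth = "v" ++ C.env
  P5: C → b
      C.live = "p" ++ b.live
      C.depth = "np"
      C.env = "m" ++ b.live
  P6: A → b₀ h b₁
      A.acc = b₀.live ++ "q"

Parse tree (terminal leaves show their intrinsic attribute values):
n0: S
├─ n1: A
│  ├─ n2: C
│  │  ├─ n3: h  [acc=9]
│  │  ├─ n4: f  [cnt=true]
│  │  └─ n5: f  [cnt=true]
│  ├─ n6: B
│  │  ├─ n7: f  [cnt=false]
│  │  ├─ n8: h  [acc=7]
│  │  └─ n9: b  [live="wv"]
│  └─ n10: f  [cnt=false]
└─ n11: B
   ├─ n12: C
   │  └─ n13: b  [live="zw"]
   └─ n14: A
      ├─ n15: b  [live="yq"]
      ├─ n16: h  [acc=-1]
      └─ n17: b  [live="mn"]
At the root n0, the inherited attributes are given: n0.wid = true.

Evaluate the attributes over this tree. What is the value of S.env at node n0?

13

1. n0.wid = true  [given at root]
2. n1.hot = "wq"  ["wq"]
3. n2.key = 18  [len(A.hot) + 16]
4. n3.acc = 9  [terminal]
5. n4.cnt = true  [terminal]
6. n5.cnt = true  [terminal]
7. n2.live = "zx"  ["zx"]
8. n2.depth = "zq"  ["zq"]
9. n2.env = "qw"  ["qw"]
10. n6.hot = 28  [len(C.env) + 26]
11. n7.cnt = false  [terminal]
12. n8.acc = 7  [terminal]
13. n9.live = "wv"  [terminal]
14. n6.wid = "w"  [if f.cnt then b.live else "w"]
15. n6.lab = 23  [h.acc * 3 + 2]
16. n6.depth = "r"  [if f.cnt then b.live else "r"]
17. n10.cnt = false  [terminal]
18. n1.acc = "vr"  ["v" ++ B.depth]
19. n11.hot = 14  [len(A.acc) + 12]
20. n12.key = 27  [27]
21. n13.live = "zw"  [terminal]
22. n12.live = "pzw"  ["p" ++ b.live]
23. n12.depth = "np"  ["np"]
24. n12.env = "mzw"  ["m" ++ b.live]
25. n14.hot = "pzwz"  [C.live ++ "z"]
26. n15.live = "yq"  [terminal]
27. n16.acc = -1  [terminal]
28. n17.live = "mn"  [terminal]
29. n14.acc = "yqq"  [b₀.live ++ "q"]
30. n11.wid = "pzwyqq"  [C.live ++ A.acc]
31. n11.lab = 24  [B.hot + 10]
32. n11.depth = "vmzw"  ["v" ++ C.env]
33. n0.env = 13  [B.lab - 11]
34. n0.cnt = "pzwyqqvr"  [B.wid ++ A.acc]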